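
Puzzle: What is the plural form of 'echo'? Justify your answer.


Apply rule: Add -es (consonant + o). 'echo' becomes 'echoes'.

echoes


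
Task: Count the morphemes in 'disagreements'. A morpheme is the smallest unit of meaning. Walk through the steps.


Decomposition: dis- (prefix) + agree (root) + -ment (suffix) + -s (plural) = 4 morpheme(s)

4 morphemes


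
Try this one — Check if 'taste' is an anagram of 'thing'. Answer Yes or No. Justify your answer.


Sorted letters of 'taste': 'aestt'
Sorted letters of 'thing': 'ghint'
They do not match.

No


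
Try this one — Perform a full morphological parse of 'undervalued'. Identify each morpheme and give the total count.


Step 1: Identify prefix: 'under' (meaning: beneath/insufficient)
Step 2: Identify root: 'value'
Step 3: Identify suffix(es): 'ed'
Decomposition: under- (prefix: beneath/insufficient) + value (root) + -ed (suffix: past)
Total morphemes: 3

3 morphemes (under- (prefix: beneath/insufficient) + value (root) + -ed (suffix: past))


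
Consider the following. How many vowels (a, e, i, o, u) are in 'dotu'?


Vowels in 'dotu': o, u = 2 vowels.

2


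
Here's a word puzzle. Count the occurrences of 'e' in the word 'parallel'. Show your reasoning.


Letter 'e' in 'parallel': found at position(s) 7 = 1 occurrence(s).

1


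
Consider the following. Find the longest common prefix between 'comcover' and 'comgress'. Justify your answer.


Compare from the start: 3 characters match: 'com'. Mismatch at position 4: 'c' vs 'g'.

com


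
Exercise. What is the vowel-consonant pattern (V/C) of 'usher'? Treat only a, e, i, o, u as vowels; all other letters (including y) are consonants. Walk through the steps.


Letter mapping: u = V, s = C, h = C, e = V, r = C.

VCCVC


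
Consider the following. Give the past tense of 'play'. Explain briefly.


Apply rule: Add -ed. 'play' becomes 'played'.

played


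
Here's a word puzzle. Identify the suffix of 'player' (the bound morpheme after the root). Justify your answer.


The word 'player' = 'play' (root) + '-er' (suffix). The suffix is '-er'.

er


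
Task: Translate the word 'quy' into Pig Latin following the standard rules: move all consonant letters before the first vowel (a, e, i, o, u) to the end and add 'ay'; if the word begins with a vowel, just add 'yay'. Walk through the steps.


'quy': move consonant cluster 'q' to end and add 'ay': 'uyqay'.

uyqay


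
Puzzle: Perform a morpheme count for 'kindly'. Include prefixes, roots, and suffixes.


Decomposition: kind (root) + -ly (suffix) = 2 morpheme(s)

2 morphemes


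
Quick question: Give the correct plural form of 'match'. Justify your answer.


Apply rule: Add -es (sibilant/fricative ending). 'match' becomes 'matches'.

matches


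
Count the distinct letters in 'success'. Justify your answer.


Unique letters in 'success': {c, e, s, u} = 4 distinct letters.

4


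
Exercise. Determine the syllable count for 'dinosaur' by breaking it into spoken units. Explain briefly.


Break 'dinosaur' into syllables: di-no-saur -> di | no | saur = 3 syllables

3 syllables


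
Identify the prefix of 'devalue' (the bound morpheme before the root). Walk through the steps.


The word 'devalue' = 'de' (prefix) + 'value' (root). The prefix is 'de'.

de


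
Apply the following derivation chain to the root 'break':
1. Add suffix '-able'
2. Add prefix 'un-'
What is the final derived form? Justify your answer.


Step 1: Add suffix '-able' to 'break' = 'breakable'
Step 2: Add prefix 'un-' to 'breakable' = 'unbreakable'

unbreakable


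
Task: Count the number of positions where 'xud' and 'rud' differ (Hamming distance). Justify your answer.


Alignment:
Position 1: 'x' vs 'r' = DIFFER
Position 2: 'u' vs 'u' = match
Position 3: 'd' vs 'd' = match
Total differences: 1

1


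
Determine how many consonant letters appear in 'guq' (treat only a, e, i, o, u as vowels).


Consonants in 'guq': g, q = 2 consonants.

2


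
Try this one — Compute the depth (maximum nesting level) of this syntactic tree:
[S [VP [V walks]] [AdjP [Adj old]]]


Count bracket nesting levels:
'[' at pos 0: depth = 1
'[' at pos 3: depth = 2
'[' at pos 7: depth = 3
'[' at pos 18: depth = 2
'[' at pos 24: depth = 3
Maximum depth reached: 3

3


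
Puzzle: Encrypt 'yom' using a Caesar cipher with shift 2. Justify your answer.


Shift each letter by 2: y -> a, o -> q, m -> o. Result: 'aqo'.

aqo


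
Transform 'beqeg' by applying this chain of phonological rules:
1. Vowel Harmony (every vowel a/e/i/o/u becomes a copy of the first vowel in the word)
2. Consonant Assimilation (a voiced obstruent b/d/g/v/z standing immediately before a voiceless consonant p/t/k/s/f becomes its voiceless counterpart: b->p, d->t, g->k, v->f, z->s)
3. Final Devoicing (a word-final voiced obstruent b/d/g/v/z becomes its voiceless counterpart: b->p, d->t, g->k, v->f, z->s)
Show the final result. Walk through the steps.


Starting form: 'beqeg'
Rule 1: Vowel Harmony: all vowels already match. No change.
Rule 2: Consonant Assimilation: no voiced obstruent (b/d/g/v/z) stands immediately before a voiceless consonant (p/t/k/s/f). No change.
Rule 3: Final Devoicing: word-final voiced obstruent 'g' becomes voiceless 'k'. 'beqeg' -> 'beqek'
Final form: 'beqek'

beqek


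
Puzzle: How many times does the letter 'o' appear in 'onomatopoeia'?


Letter 'o' in 'onomatopoeia': found at position(s) 1, 3, 7, 9 = 4 occurrence(s).

4


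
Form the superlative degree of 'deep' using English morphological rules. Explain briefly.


Apply superlative formation (add -est): 'deep' -> 'deepest'.

deepest


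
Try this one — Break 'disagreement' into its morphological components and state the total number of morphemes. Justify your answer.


Step 1: Identify prefix: 'dis' (meaning: not/apart)
Step 2: Identify root: 'agree'
Step 3: Identify suffix(es): 'ment'
Decomposition: dis- (prefix: not/apart) + agree (root) + -ment (suffix: action/result)
Total morphemes: 3

3 morphemes (dis- (prefix: not/apart) + agree (root) + -ment (suffix: action/result))


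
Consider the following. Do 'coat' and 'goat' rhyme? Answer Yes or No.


Rime (stressed vowel + following sounds) of 'coat': -oat = /oʊt/
Rime of 'goat': -oat = /oʊt/
/oʊt/ and /oʊt/ are the same ending sound, so the words rhyme.

Yes


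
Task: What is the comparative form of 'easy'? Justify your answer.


Apply comparative formation (consonant + y: change y to i, add -er): 'easy' -> 'easier'.

easier


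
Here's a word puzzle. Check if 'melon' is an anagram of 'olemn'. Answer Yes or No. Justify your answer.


Sorted letters of 'melon': 'elmno'
Sorted letters of 'olemn': 'elmno'
They match.

Yes


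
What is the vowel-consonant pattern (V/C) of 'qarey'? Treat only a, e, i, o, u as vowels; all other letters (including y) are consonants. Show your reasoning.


Letter mapping: q = C, a = V, r = C, e = V, y = C.

CVCVC


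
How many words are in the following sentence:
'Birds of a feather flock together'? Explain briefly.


Split into words: Birds | of | a | feather | flock | together = 6 words.

6


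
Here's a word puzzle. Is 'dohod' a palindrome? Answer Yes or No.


Forward: 'dohod'
Reversed: 'dohod'
They are identical.

Yes


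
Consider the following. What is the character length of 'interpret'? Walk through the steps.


Spell out 'interpret' and number each letter: i(1), n(2), t(3), e(4), r(5), p(6), r(7), e(8), t(9). Total: 9 letters.

9


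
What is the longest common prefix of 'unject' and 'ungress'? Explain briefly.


Compare from the start: 2 characters match: 'un'. Mismatch at position 3: 'j' vs 'g'.

un


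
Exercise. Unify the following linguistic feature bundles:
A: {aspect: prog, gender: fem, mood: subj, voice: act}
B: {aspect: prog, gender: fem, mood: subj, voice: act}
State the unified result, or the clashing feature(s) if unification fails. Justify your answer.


Compare features:
aspect: A=prog vs B=prog -> unified: prog
gender: A=fem vs B=fem -> unified: fem
mood: A=subj vs B=subj -> unified: subj
voice: A=act vs B=act -> unified: act
No clashes found.

Unified: {aspect: prog, gender: fem, mood: subj, voice: act}


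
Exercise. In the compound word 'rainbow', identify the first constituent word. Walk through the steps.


Split 'rainbow' into 'rain' + 'bow'. The first part is 'rain'.

rain


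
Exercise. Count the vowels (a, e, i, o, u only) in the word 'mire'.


Vowels in 'mire': i, e = 2 vowels.

2


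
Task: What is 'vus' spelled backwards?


Reverse 'vus' character by character: 'suv'.

suv


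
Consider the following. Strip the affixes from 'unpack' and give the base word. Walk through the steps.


Remove prefix 'un' from 'unpack' to get root 'pack'.

pack


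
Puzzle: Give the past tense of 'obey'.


Apply rule: Add -ed. 'obey' becomes 'obeyed'.

obeyed


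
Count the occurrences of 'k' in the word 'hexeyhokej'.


Letter 'k' in 'hexeyhokej': found at position(s) 8 = 1 occurrence(s).

1


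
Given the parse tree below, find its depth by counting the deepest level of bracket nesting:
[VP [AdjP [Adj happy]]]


Count bracket nesting levels:
'[' at pos 0: depth = 1
'[' at pos 4: depth = 2
'[' at pos 10: depth = 3
Maximum depth reached: 3

3


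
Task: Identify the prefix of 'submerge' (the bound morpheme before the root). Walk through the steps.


The word 'submerge' = 'sub' (prefix) + 'merge' (root). The prefix is 'sub'.

sub


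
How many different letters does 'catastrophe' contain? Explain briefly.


Unique letters in 'catastrophe': {a, c, e, h, o, p, r, s, t} = 9 distinct letters.

9


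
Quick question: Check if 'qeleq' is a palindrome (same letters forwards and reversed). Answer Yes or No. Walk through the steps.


Forward: 'qeleq'
Reversed: 'qeleq'
They are identical.

Yes


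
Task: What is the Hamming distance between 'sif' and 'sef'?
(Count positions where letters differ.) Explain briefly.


Alignment:
Position 1: 's' vs 's' = match
Position 2: 'i' vs 'e' = DIFFER
Position 3: 'f' vs 'f' = match
Total differences: 1

1


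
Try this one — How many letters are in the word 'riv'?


Spell out 'riv' and number each letter: r(1), i(2), v(3). Total: 3 letters.

3


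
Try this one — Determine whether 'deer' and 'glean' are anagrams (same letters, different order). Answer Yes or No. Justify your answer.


Sorted letters of 'deer': 'deer'
Sorted letters of 'glean': 'aegln'
They do not match.

No


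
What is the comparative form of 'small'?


Apply comparative formation (add -er): 'small' -> 'smaller'.

smaller


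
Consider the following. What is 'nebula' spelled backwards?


Reverse 'nebula' character by character: 'aluben'.

aluben


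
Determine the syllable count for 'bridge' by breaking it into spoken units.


Break 'bridge' into syllables: bridge -> bridge = 1 syllable

1 syllable


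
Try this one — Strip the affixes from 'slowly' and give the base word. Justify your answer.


Remove suffix '-ly' from 'slowly' to get root 'slow'.

slow


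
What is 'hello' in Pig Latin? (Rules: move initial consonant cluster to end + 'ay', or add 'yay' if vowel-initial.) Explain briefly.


'hello': move consonant cluster 'h' to end and add 'ay': 'ellohay'.

ellohay


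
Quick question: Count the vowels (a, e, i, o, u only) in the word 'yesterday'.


Vowels in 'yesterday': e, e, a = 3 vowels.

3


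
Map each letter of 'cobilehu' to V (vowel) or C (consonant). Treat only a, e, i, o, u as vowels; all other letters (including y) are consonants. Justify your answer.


Letter mapping: c = C, o = V, b = C, i = V, l = C, e = V, h = C, u = V.

CVCVCVCV


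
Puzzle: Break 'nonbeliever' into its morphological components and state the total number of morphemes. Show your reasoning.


Step 1: Identify prefix: 'non' (meaning: not)
Step 2: Identify root: 'believe'
Step 3: Identify suffix(es): 'er'
Decomposition: non- (prefix: not) + believe (root) + -er (suffix: one who)
Total morphemes: 3

3 morphemes (non- (prefix: not) + believe (root) + -er (suffix: one who))


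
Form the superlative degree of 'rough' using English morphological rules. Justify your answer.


Apply superlative formation (add -est): 'rough' -> 'roughest'.

roughest


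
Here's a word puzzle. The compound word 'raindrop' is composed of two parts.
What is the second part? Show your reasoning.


Split 'raindrop' into 'rain' + 'drop'. The second part is 'drop'.

drop


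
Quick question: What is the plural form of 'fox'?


Apply rule: Add -es (sibilant/fricative ending). 'fox' becomes 'foxes'.

foxes


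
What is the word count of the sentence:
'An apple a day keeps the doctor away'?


Split into words: An | apple | a | day | keeps | the | doctor | away = 8 words.

8


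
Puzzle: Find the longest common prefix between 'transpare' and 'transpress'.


Compare from the start: 6 characters match: 'transp'. Mismatch at position 7: 'a' vs 'r'.

transp


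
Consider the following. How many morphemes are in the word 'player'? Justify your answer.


Decomposition: play (root) + -er (suffix) = 2 morpheme(s)

2 morphemes


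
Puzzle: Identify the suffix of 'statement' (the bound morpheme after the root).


The word 'statement' = 'state' (root) + '-ment' (suffix). The suffix is '-ment'.

ment


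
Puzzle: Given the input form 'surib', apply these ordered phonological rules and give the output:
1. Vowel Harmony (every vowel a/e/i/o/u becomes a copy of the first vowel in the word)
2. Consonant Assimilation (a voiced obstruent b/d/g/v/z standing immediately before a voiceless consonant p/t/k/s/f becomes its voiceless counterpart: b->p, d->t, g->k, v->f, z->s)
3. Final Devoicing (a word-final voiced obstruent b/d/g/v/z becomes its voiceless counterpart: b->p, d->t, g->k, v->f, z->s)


Starting form: 'surib'
Rule 1: Vowel Harmony: all vowels become 'u' (matching first vowel). 'surib' -> 'surub'
Rule 2: Consonant Assimilation: no voiced obstruent (b/d/g/v/z) stands immediately before a voiceless consonant (p/t/k/s/f). No change.
Rule 3: Final Devoicing: word-final voiced obstruent 'b' becomes voiceless 'p'. 'surub' -> 'surup'
Final form: 'surup'

surup


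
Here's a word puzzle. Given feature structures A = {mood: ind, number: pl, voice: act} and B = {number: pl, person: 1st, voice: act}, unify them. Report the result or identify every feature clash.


Compare features:
mood: A=ind vs B=_ -> unified: ind
number: A=pl vs B=pl -> unified: pl
person: A=_ vs B=1st -> unified: 1st
voice: A=act vs B=act -> unified: act
No clashes found.

Unified: {mood: ind, number: pl, person: 1st, voice: act}


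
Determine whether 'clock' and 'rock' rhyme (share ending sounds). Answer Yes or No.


Rime (stressed vowel + following sounds) of 'clock': -ock = /ɒk/
Rime of 'rock': -ock = /ɒk/
/ɒk/ and /ɒk/ are the same ending sound, so the words rhyme.

Yes


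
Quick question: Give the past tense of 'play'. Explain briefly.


Apply rule: Add -ed. 'play' becomes 'played'.

played


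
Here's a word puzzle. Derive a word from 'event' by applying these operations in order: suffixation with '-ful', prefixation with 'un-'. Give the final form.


Step 1: Add suffix '-ful' to 'event' = 'eventful'
Step 2: Add prefix 'un-' to 'eventful' = 'uneventful'

uneventful


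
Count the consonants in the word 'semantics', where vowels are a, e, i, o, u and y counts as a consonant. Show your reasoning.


Consonants in 'semantics': s, m, n, t, c, s = 6 consonants.

6


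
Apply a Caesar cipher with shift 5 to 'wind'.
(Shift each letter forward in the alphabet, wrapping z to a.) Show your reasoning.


Shift each letter by 5: w -> b, i -> n, n -> s, d -> i. Result: 'bnsi'.

bnsi


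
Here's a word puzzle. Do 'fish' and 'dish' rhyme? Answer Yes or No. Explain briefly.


Rime (stressed vowel + following sounds) of 'fish': -ish = /ɪʃ/
Rime of 'dish': -ish = /ɪʃ/
/ɪʃ/ and /ɪʃ/ are the same ending sound, so the words rhyme.

Yes


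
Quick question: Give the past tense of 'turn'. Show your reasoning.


Apply rule: Add -ed. 'turn' becomes 'turned'.

turned


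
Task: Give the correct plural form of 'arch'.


Apply rule: Add -es (sibilant/fricative ending). 'arch' becomes 'arches'.

arches


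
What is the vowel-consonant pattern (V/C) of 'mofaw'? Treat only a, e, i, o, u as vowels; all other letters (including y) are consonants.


Letter mapping: m = C, o = V, f = C, a = V, w = C.

CVCVC


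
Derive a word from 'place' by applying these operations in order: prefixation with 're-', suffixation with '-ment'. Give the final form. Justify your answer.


Step 1: Add prefix 're-' to 'place' = 'replace'
Step 2: Add suffix '-ment' to 'replace' = 'replacement'

replacement


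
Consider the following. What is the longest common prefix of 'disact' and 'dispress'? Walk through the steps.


Compare from the start: 3 characters match: 'dis'. Mismatch at position 4: 'a' vs 'p'.

dis


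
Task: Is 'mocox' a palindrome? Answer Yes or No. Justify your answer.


Forward: 'mocox'
Reversed: 'xocom'
They differ.

No


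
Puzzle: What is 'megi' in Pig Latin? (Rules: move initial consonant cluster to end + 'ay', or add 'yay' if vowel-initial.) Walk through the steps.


'megi': move consonant cluster 'm' to end and add 'ay': 'egimay'.

egimay


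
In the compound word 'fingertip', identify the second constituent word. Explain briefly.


Split 'fingertip' into 'finger' + 'tip'. The second part is 'tip'.

tip


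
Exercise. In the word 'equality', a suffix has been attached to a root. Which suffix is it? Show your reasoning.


The word 'equality' = 'equal' (root) + '-ity' (suffix). The suffix is '-ity'.

ity


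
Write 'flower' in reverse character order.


Reverse 'flower' character by character: 'rewolf'.

rewolf


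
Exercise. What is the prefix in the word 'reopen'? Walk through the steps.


The word 'reopen' = 're' (prefix) + 'open' (root). The prefix is 're'.

re


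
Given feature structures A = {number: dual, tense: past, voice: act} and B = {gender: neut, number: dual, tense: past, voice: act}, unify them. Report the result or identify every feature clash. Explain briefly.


Compare features:
gender: A=_ vs B=neut -> unified: neut
number: A=dual vs B=dual -> unified: dual
tense: A=past vs B=past -> unified: past
voice: A=act vs B=act -> unified: act
No clashes found.

Unified: {gender: neut, number: dual, tense: past, voice: act}


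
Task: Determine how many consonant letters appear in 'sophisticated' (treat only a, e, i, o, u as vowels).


Consonants in 'sophisticated': s, p, h, s, t, c, t, d = 8 consonants.

8


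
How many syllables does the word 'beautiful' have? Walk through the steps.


Break 'beautiful' into syllables: beau-ti-ful -> beau | ti | ful = 3 syllables

3 syllables


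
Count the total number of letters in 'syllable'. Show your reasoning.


Spell out 'syllable' and number each letter: s(1), y(2), l(3), l(4), a(5), b(6), l(7), e(8). Total: 8 letters.

8


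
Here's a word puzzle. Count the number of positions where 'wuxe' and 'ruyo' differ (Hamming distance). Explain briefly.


Alignment:
Position 1: 'w' vs 'r' = DIFFER
Position 2: 'u' vs 'u' = match
Position 3: 'x' vs 'y' = DIFFER
Position 4: 'e' vs 'o' = DIFFER
Total differences: 3

3


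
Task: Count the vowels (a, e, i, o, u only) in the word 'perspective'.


Vowels in 'perspective': e, e, i, e = 4 vowels.

4


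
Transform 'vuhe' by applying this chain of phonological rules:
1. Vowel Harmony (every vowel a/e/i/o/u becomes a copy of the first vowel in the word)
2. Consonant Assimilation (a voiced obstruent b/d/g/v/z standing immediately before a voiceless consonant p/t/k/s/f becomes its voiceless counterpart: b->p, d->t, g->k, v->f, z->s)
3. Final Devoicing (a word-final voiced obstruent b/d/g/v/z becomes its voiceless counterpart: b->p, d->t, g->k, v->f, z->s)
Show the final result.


Starting form: 'vuhe'
Rule 1: Vowel Harmony: all vowels become 'u' (matching first vowel). 'vuhe' -> 'vuhu'
Rule 2: Consonant Assimilation: no voiced obstruent (b/d/g/v/z) stands immediately before a voiceless consonant (p/t/k/s/f). No change.
Rule 3: Final Devoicing: the word ends in the vowel 'u', not a consonant. No change.
Final form: 'vuhu'

vuhu


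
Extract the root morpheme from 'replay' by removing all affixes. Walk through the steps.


Remove prefix 're' from 'replay' to get root 'play'.

play


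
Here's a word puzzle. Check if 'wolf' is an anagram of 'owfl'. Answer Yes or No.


Sorted letters of 'wolf': 'flow'
Sorted letters of 'owfl': 'flow'
They match.

Yes


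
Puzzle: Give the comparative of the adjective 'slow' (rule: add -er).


Apply comparative formation (add -er): 'slow' -> 'slower'.

slower


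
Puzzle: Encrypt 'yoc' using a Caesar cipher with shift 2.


Shift each letter by 2: y -> a, o -> q, c -> e. Result: 'aqe'.

aqe


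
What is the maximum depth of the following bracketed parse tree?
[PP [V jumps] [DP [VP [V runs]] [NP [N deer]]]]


Count bracket nesting levels:
'[' at pos 0: depth = 1
'[' at pos 4: depth = 2
'[' at pos 14: depth = 2
'[' at pos 18: depth = 3
'[' at pos 22: depth = 4
'[' at pos 32: depth = 3
'[' at pos 36: depth = 4
Maximum depth reached: 4

4


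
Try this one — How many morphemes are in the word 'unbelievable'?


Decomposition: un- (prefix) + believe (root) + -able (suffix) = 3 morpheme(s)

3 morphemes


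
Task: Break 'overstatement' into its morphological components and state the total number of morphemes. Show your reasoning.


Step 1: Identify prefix: 'over' (meaning: excessively)
Step 2: Identify root: 'state'
Step 3: Identify suffix(es): 'ment'
Decomposition: over- (prefix: excessively) + state (root) + -ment (suffix: action/result)
Total morphemes: 3

3 morphemes (over- (prefix: excessively) + state (root) + -ment (suffix: action/result))


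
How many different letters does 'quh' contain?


Unique letters in 'quh': {h, q, u} = 3 distinct letters.

3


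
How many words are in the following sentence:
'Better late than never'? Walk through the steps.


Split into words: Better | late | than | never = 4 words.

4


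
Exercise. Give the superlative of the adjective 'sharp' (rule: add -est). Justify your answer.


Apply superlative formation (add -est): 'sharp' -> 'sharpest'.

sharpest


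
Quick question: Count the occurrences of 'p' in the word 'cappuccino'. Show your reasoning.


Letter 'p' in 'cappuccino': found at position(s) 3, 4 = 2 occurrence(s).

2


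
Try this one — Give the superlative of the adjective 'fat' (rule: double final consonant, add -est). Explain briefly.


Apply superlative formation (double final consonant, add -est): 'fat' -> 'fattest'.

fattest


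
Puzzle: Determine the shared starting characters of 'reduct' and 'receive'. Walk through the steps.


Compare from the start: 2 characters match: 're'. Mismatch at position 3: 'd' vs 'c'.

re


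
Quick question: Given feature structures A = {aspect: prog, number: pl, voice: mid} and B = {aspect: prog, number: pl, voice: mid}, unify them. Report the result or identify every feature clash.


Compare features:
aspect: A=prog vs B=prog -> unified: prog
number: A=pl vs B=pl -> unified: pl
voice: A=mid vs B=mid -> unified: mid
No clashes found.

Unified: {aspect: prog, number: pl, voice: mid}


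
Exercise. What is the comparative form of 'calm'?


Apply comparative formation (add -er): 'calm' -> 'calmer'.

calmer


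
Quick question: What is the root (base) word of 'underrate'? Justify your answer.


Remove prefix 'under' from 'underrate' to get root 'rate'.

rate


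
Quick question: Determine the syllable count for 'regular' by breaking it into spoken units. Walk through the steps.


Break 'regular' into syllables: reg-u-lar -> reg | u | lar = 3 syllables

3 syllables


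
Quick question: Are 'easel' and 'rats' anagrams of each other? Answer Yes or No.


Sorted letters of 'easel': 'aeels'
Sorted letters of 'rats': 'arst'
They do not match.

No


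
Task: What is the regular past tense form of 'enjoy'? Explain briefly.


Apply rule: Add -ed. 'enjoy' becomes 'enjoyed'.

enjoyed


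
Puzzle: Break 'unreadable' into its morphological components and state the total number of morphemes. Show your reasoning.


Step 1: Identify prefix: 'un' (meaning: not/reverse)
Step 2: Identify root: 'read'
Step 3: Identify suffix(es): 'able'
Decomposition: un- (prefix: not/reverse) + read (root) + -able (suffix: capable of)
Total morphemes: 3

3 morphemes (un- (prefix: not/reverse) + read (root) + -able (suffix: capable of))


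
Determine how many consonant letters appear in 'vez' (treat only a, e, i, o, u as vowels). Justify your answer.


Consonants in 'vez': v, z = 2 consonants.

2


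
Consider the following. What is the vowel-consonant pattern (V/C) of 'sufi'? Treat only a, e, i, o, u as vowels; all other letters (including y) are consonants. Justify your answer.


Letter mapping: s = C, u = V, f = C, i = V.

CVCV


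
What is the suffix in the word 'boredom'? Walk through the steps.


The word 'boredom' = 'bore' (root) + '-dom' (suffix). The suffix is '-dom'.

dom


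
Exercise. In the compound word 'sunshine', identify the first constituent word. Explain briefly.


Split 'sunshine' into 'sun' + 'shine'. The first part is 'sun'.

sun


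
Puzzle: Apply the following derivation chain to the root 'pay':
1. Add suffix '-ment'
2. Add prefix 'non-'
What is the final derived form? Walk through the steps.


Step 1: Add suffix '-ment' to 'pay' = 'payment'
Step 2: Add prefix 'non-' to 'payment' = 'nonpayment'

nonpayment


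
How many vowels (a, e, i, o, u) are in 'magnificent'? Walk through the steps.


Vowels in 'magnificent': a, i, i, e = 4 vowels.

4


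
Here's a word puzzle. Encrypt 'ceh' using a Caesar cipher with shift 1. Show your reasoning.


Shift each letter by 1: c -> d, e -> f, h -> i. Result: 'dfi'.

dfi


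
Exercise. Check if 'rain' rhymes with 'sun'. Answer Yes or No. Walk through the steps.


Rime (stressed vowel + following sounds) of 'rain': -ain = /eɪn/
Rime of 'sun': -un = /ʌn/
/eɪn/ and /ʌn/ are different ending sounds, so the words do not rhyme.

No


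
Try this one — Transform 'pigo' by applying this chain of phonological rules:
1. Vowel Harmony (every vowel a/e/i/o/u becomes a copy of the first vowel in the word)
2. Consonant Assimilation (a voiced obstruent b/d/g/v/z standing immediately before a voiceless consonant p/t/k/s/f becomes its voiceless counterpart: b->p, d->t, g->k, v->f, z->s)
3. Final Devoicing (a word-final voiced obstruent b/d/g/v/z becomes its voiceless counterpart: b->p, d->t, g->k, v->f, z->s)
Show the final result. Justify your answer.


Starting form: 'pigo'
Rule 1: Vowel Harmony: all vowels become 'i' (matching first vowel). 'pigo' -> 'pigi'
Rule 2: Consonant Assimilation: no voiced obstruent (b/d/g/v/z) stands immediately before a voiceless consonant (p/t/k/s/f). No change.
Rule 3: Final Devoicing: the word ends in the vowel 'i', not a consonant. No change.
Final form: 'pigi'

pigi


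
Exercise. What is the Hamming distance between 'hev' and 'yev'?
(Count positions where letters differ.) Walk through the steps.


Alignment:
Position 1: 'h' vs 'y' = DIFFER
Position 2: 'e' vs 'e' = match
Position 3: 'v' vs 'v' = match
Total differences: 1

1


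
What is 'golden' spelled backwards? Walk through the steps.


Reverse 'golden' character by character: 'nedlog'.

nedlog


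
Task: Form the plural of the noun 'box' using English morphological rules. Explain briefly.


Apply rule: Add -es (sibilant/fricative ending). 'box' becomes 'boxes'.

boxes


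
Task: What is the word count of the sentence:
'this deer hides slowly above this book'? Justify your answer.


Split into words: this | deer | hides | slowly | above | this | book = 7 words.

7


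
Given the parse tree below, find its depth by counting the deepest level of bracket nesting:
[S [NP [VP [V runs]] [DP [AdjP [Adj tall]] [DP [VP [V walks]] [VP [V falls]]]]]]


Count bracket nesting levels:
'[' at pos 0: depth = 1
'[' at pos 3: depth = 2
'[' at pos 7: depth = 3
'[' at pos 11: depth = 4
'[' at pos 21: depth = 3
'[' at pos 25: depth = 4
'[' at pos 31: depth = 5
'[' at pos 43: depth = 4
'[' at pos 47: depth = 5
'[' at pos 51: depth = 6
'[' at pos 62: depth = 5
'[' at pos 66: depth = 6
Maximum depth reached: 6

6


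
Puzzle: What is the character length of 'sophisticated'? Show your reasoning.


Spell out 'sophisticated' and number each letter: s(1), o(2), p(3), h(4), i(5), s(6), t(7), i(8), c(9), a(10), t(11), e(12), d(13). Total: 13 letters.

13


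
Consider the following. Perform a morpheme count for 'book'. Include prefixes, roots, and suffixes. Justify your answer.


Decomposition: book (free morpheme) = 1 morpheme(s)

1 morphemes


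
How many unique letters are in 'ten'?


Unique letters in 'ten': {e, n, t} = 3 distinct letters.

3


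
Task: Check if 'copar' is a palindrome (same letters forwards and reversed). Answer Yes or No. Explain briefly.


Forward: 'copar'
Reversed: 'rapoc'
They differ.

No


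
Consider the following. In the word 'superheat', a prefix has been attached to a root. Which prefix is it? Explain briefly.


The word 'superheat' = 'super' (prefix) + 'heat' (root). The prefix is 'super'.

super


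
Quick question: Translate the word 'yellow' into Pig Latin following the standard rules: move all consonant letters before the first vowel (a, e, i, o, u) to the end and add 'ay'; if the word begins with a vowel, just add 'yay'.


'yellow': move consonant cluster 'y' to end and add 'ay': 'ellowyay'.

ellowyay


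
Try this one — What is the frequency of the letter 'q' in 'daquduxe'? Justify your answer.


Letter 'q' in 'daquduxe': found at position(s) 3 = 1 occurrence(s).

1


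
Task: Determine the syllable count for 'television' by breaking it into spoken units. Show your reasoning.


Break 'television' into syllables: tel-e-vi-sion -> tel | e | vi | sion = 4 syllables

4 syllables


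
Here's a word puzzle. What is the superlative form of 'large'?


Apply superlative formation (ends in e: add -st): 'large' -> 'largest'.

largest


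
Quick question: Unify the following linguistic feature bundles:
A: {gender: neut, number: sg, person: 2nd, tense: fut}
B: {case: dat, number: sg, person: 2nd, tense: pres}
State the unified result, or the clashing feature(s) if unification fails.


Compare features:
case: A=_ vs B=dat -> unified: dat
gender: A=neut vs B=_ -> unified: neut
number: A=sg vs B=sg -> unified: sg
person: A=2nd vs B=2nd -> unified: 2nd
tense: A=fut vs B=pres -> CLASH
Clash detected on feature 'tense' (fut vs pres); unification fails.

CLASH on 'tense' (fut vs pres)


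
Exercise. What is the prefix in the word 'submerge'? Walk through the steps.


The word 'submerge' = 'sub' (prefix) + 'merge' (root). The prefix is 'sub'.

sub


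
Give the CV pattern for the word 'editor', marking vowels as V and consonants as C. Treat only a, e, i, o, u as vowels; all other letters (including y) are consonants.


Letter mapping: e = V, d = C, i = V, t = C, o = V, r = C.

VCVCVC


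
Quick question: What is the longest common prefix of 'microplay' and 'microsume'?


Compare from the start: 5 characters match: 'micro'. Mismatch at position 6: 'p' vs 's'.

micro


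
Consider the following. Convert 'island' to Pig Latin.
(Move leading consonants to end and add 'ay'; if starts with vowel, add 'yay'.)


'island' starts with a vowel, so add 'yay': 'islandyay'.

islandyay


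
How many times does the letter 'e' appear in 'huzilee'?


Letter 'e' in 'huzilee': found at position(s) 6, 7 = 2 occurrence(s).

2


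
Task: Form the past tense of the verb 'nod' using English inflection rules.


Apply rule: Double final consonant and add -ed. 'nod' becomes 'nodded'.

nodded


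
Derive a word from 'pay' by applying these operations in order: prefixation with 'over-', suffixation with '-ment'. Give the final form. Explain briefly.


Step 1: Add prefix 'over-' to 'pay' = 'overpay'
Step 2: Add suffix '-ment' to 'overpay' = 'overpayment'

overpayment


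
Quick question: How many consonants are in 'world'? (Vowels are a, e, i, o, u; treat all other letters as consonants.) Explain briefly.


Consonants in 'world': w, r, l, d = 4 consonants.

4


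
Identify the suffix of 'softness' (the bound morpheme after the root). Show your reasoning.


The word 'softness' = 'soft' (root) + '-ness' (suffix). The suffix is '-ness'.

ness


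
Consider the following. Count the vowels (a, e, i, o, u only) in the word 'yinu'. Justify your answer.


Vowels in 'yinu': i, u = 2 vowels.

2


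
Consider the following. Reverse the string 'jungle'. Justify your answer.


Reverse 'jungle' character by character: 'elgnuj'.

elgnuj


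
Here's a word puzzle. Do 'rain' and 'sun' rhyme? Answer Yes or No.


Rime (stressed vowel + following sounds) of 'rain': -ain = /eɪn/
Rime of 'sun': -un = /ʌn/
/eɪn/ and /ʌn/ are different ending sounds, so the words do not rhyme.

No


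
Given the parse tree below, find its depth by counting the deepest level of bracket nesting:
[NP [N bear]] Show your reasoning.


Count bracket nesting levels:
'[' at pos 0: depth = 1
'[' at pos 4: depth = 2
Maximum depth reached: 2

2


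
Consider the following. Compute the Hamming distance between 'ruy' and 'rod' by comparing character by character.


Alignment:
Position 1: 'r' vs 'r' = match
Position 2: 'u' vs 'o' = DIFFER
Position 3: 'y' vs 'd' = DIFFER
Total differences: 2

2


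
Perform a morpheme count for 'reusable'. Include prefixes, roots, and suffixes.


Decomposition: re- (prefix) + use (root) + -able (suffix) = 3 morpheme(s)

3 morphemes


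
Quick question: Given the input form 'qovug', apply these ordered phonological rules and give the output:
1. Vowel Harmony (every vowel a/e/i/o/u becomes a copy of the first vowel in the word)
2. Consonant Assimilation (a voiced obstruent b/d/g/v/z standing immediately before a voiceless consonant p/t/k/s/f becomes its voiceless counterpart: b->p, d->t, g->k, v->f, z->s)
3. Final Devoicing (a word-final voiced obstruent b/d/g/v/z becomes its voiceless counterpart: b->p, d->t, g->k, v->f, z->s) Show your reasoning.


Starting form: 'qovug'
Rule 1: Vowel Harmony: all vowels become 'o' (matching first vowel). 'qovug' -> 'qovog'
Rule 2: Consonant Assimilation: no voiced obstruent (b/d/g/v/z) stands immediately before a voiceless consonant (p/t/k/s/f). No change.
Rule 3: Final Devoicing: word-final voiced obstruent 'g' becomes voiceless 'k'. 'qovog' -> 'qovok'
Final form: 'qovok'

qovok


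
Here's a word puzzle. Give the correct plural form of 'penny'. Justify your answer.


Apply rule: Change -y to -ies (consonant + y). 'penny' becomes 'pennies'.

pennies


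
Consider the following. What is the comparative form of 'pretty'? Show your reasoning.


Apply comparative formation (consonant + y: change y to i, add -er): 'pretty' -> 'prettier'.

prettier


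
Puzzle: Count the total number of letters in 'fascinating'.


Spell out 'fascinating' and number each letter: f(1), a(2), s(3), c(4), i(5), n(6), a(7), t(8), i(9), n(10), g(11). Total: 11 letters.

11


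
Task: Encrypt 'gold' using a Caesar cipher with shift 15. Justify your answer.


Shift each letter by 15: g -> v, o -> d, l -> a, d -> s. Result: 'vdas'.

vdas


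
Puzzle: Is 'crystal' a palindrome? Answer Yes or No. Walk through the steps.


Forward: 'crystal'
Reversed: 'latsyrc'
They differ.

No


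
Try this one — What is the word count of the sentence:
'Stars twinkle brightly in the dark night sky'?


Split into words: Stars | twinkle | brightly | in | the | dark | night | sky = 8 words.

8


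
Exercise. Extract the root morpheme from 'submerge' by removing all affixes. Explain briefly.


Remove prefix 'sub' from 'submerge' to get root 'merge'.

merge


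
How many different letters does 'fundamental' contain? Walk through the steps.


Unique letters in 'fundamental': {a, d, e, f, l, m, n, t, u} = 9 distinct letters.

9


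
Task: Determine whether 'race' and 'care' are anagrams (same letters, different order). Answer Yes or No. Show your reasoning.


Sorted letters of 'race': 'acer'
Sorted letters of 'care': 'acer'
They match.

Yes


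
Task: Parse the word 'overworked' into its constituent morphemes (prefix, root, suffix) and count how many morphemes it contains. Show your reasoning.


Step 1: Identify prefix: 'over' (meaning: excessively)
Step 2: Identify root: 'work'
Step 3: Identify suffix(es): 'ed'
Decomposition: over- (prefix: excessively) + work (root) + -ed (suffix: past)
Total morphemes: 3

3 morphemes (over- (prefix: excessively) + work (root) + -ed (suffix: past))


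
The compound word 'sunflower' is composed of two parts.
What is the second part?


Split 'sunflower' into 'sun' + 'flower'. The second part is 'flower'.

flower


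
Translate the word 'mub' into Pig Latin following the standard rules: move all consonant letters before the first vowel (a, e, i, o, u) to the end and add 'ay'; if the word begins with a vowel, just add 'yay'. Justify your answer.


'mub': move consonant cluster 'm' to end and add 'ay': 'ubmay'.

ubmay


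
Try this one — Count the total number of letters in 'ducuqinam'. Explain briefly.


Spell out 'ducuqinam' and number each letter: d(1), u(2), c(3), u(4), q(5), i(6), n(7), a(8), m(9). Total: 9 letters.

9


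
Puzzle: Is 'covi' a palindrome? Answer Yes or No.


Forward: 'covi'
Reversed: 'ivoc'
They differ.

No


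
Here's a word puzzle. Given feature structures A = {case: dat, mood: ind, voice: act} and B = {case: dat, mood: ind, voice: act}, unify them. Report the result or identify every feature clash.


Compare features:
case: A=dat vs B=dat -> unified: dat
mood: A=ind vs B=ind -> unified: ind
voice: A=act vs B=act -> unified: act
No clashes found.

Unified: {case: dat, mood: ind, voice: act}


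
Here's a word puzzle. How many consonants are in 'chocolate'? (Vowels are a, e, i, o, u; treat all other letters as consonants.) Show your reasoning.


Consonants in 'chocolate': c, h, c, l, t = 5 consonants.

5


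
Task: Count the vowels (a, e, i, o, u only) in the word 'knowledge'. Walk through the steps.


Vowels in 'knowledge': o, e, e = 3 vowels.

3


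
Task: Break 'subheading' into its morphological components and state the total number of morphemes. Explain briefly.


Step 1: Identify prefix: 'sub' (meaning: below)
Step 2: Identify root: 'head'
Step 3: Identify suffix(es): 'ing'
Decomposition: sub- (prefix: below) + head (root) + -ing (suffix: ongoing/result)
Total morphemes: 3

3 morphemes (sub- (prefix: below) + head (root) + -ing (suffix: ongoing/result))


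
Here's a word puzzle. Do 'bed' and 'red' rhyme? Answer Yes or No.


Rime (stressed vowel + following sounds) of 'bed': -ed = /ɛd/
Rime of 'red': -ed = /ɛd/
/ɛd/ and /ɛd/ are the same ending sound, so the words rhyme.

Yes


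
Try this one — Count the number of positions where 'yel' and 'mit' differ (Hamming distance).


Alignment:
Position 1: 'y' vs 'm' = DIFFER
Position 2: 'e' vs 'i' = DIFFER
Position 3: 'l' vs 't' = DIFFER
Total differences: 3

3


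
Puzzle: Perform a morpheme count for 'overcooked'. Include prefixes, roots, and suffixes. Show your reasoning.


Decomposition: over- (prefix) + cook (root) + -ed (suffix) = 3 morpheme(s)

3 morphemes
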